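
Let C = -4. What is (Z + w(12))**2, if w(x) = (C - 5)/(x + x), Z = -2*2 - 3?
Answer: 3481/64 ≈ 54.391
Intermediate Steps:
Z = -7 (Z = -4 - 3 = -7)
w(x) = -9/(2*x) (w(x) = (-4 - 5)/(x + x) = -9*1/(2*x) = -9/(2*x))
(Z + w(12))**2 = (-7 - 9/2/12)**2 = (-7 - 9/2*1/12)**2 = (-7 - 3/8)**2 = (-59/8)**2 = 3481/64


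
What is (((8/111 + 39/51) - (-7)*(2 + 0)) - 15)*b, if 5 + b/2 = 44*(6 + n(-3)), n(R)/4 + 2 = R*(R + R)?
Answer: -631400/629 ≈ -1003.8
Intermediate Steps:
n(R) = -8 + 8*R² (n(R) = -8 + 4*(R*(R + R)) = -8 + 4*(R*(2*R)) = -8 + 4*(2*R²) = -8 + 8*R²)
b = 6150 (b = -10 + 2*(44*(6 + (-8 + 8*(-3)²))) = -10 + 2*(44*(6 + (-8 + 8*9))) = -10 + 2*(44*(6 + (-8 + 72))) = -10 + 2*(44*(6 + 64)) = -10 + 2*(44*70) = -10 + 2*3080 = -10 + 6160 = 6150)
(((8/111 + 39/51) - (-7)*(2 + 0)) - 15)*b = (((8/111 + 39/51) - (-7)*(2 + 0)) - 15)*6150 = (((8*(1/111) + 39*(1/51)) - (-7)*2) - 15)*6150 = (((8/111 + 13/17) - 1*(-14)) - 15)*6150 = ((1579/1887 + 14) - 15)*6150 = (27997/1887 - 15)*6150 = -308/1887*6150 = -631400/629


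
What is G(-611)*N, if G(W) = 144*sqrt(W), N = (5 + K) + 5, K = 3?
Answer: 1872*I*sqrt(611) ≈ 46273.0*I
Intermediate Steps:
N = 13 (N = (5 + 3) + 5 = 8 + 5 = 13)
G(-611)*N = (144*sqrt(-611))*13 = (144*(I*sqrt(611)))*13 = (144*I*sqrt(611))*13 = 1872*I*sqrt(611)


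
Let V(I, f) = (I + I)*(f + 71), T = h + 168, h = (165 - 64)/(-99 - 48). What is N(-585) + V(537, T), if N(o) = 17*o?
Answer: 12054151/49 ≈ 2.4600e+5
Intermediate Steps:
h = -101/147 (h = 101/(-147) = 101*(-1/147) = -101/147 ≈ -0.68707)
T = 24595/147 (T = -101/147 + 168 = 24595/147 ≈ 167.31)
V(I, f) = 2*I*(71 + f) (V(I, f) = (2*I)*(71 + f) = 2*I*(71 + f))
N(-585) + V(537, T) = 17*(-585) + 2*537*(71 + 24595/147) = -9945 + 2*537*(35032/147) = -9945 + 12541456/49 = 12054151/49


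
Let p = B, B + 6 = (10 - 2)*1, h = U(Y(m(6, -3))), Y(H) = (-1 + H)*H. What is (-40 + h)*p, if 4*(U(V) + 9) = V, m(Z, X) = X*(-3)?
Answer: -62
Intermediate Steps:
m(Z, X) = -3*X
Y(H) = H*(-1 + H)
U(V) = -9 + V/4
h = 9 (h = -9 + ((-3*(-3))*(-1 - 3*(-3)))/4 = -9 + (9*(-1 + 9))/4 = -9 + (9*8)/4 = -9 + (¼)*72 = -9 + 18 = 9)
B = 2 (B = -6 + (10 - 2)*1 = -6 + 8*1 = -6 + 8 = 2)
p = 2
(-40 + h)*p = (-40 + 9)*2 = -31*2 = -62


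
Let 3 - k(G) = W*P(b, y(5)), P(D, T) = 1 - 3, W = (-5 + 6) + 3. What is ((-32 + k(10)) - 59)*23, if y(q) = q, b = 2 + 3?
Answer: -1840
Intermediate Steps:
b = 5
W = 4 (W = 1 + 3 = 4)
P(D, T) = -2
k(G) = 11 (k(G) = 3 - 4*(-2) = 3 - 1*(-8) = 3 + 8 = 11)
((-32 + k(10)) - 59)*23 = ((-32 + 11) - 59)*23 = (-21 - 59)*23 = -80*23 = -1840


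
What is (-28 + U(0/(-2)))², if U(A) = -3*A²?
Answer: 784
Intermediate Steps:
(-28 + U(0/(-2)))² = (-28 - 3*(0/(-2))²)² = (-28 - 3*(0*(-½))²)² = (-28 - 3*0²)² = (-28 - 3*0)² = (-28 + 0)² = (-28)² = 784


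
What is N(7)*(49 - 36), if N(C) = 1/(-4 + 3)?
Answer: -13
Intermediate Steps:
N(C) = -1 (N(C) = 1/(-1) = -1)
N(7)*(49 - 36) = -(49 - 36) = -1*13 = -13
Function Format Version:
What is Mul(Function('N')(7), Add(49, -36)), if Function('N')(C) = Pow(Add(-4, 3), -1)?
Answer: -13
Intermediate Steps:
Function('N')(C) = -1 (Function('N')(C) = Pow(-1, -1) = -1)
Mul(Function('N')(7), Add(49, -36)) = Mul(-1, Add(49, -36)) = Mul(-1, 13) = -13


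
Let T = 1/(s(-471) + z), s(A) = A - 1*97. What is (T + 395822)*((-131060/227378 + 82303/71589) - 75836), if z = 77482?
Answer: -38584532533456293355613/1285408534662 ≈ -3.0017e+10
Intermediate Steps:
s(A) = -97 + A (s(A) = A - 97 = -97 + A)
T = 1/76914 (T = 1/((-97 - 471) + 77482) = 1/(-568 + 77482) = 1/76914 ≈ 1.3002e-5)
(T + 395822)*((-131060/227378 + 82303/71589) - 75836) = (1/76914 + 395822)*((-131060/227378 + 82303/71589) - 75836) = 30444253309*((-131060*1/227378 + 82303*(1/71589)) - 75836)/76914 = 30444253309*((-65530/113689 + 169/147) - 75836)/76914 = 30444253309*(9580531/16712283 - 75836)/76914 = (30444253309/76914)*(-1267383113057/16712283) = -38584532533456293355613/1285408534662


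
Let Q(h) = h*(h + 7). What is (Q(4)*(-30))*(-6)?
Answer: 7920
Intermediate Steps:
Q(h) = h*(7 + h)
(Q(4)*(-30))*(-6) = ((4*(7 + 4))*(-30))*(-6) = ((4*11)*(-30))*(-6) = (44*(-30))*(-6) = -1320*(-6) = 7920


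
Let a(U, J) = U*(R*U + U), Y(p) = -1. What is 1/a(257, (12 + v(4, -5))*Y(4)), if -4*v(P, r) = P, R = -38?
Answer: -1/2443813 ≈ -4.0920e-7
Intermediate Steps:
v(P, r) = -P/4
a(U, J) = -37*U² (a(U, J) = U*(-38*U + U) = U*(-37*U) = -37*U²)
1/a(257, (12 + v(4, -5))*Y(4)) = 1/(-37*257²) = 1/(-37*66049) = 1/(-2443813) = -1/2443813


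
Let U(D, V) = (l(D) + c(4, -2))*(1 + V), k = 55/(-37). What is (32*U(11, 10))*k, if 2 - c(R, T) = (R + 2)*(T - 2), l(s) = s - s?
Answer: -503360/37 ≈ -13604.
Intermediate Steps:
k = -55/37 (k = 55*(-1/37) = -55/37 ≈ -1.4865)
l(s) = 0
c(R, T) = 2 - (-2 + T)*(2 + R) (c(R, T) = 2 - (R + 2)*(T - 2) = 2 - (2 + R)*(-2 + T) = 2 - (-2 + T)*(2 + R))
U(D, V) = 26 + 26*V (U(D, V) = (0 + (6 - 2*(-2) + 2*4 - 1*4*(-2)))*(1 + V) = (0 + (6 + 4 + 8 + 8))*(1 + V) = (0 + 26)*(1 + V) = 26*(1 + V) = 26 + 26*V)
(32*U(11, 10))*k = (32*(26 + 26*10))*(-55/37) = (32*(26 + 260))*(-55/37) = (32*286)*(-55/37) = 9152*(-55/37) = -503360/37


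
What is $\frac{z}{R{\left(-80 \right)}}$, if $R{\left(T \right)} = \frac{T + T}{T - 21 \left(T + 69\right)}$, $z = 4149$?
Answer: $- \frac{626499}{160} \approx -3915.6$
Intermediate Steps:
$R{\left(T \right)} = \frac{2 T}{-1449 - 20 T}$ ($R{\left(T \right)} = \frac{2 T}{T - 21 \left(69 + T\right)} = \frac{2 T}{T - \left(1449 + 21 T\right)} = \frac{2 T}{-1449 - 20 T}$)
$\frac{z}{R{\left(-80 \right)}} = \frac{4149}{\left(-2\right) \left(-80\right) \frac{1}{1449 + 20 \left(-80\right)}} = \frac{4149}{\left(-2\right) \left(-80\right) \frac{1}{1449 - 1600}} = \frac{4149}{\left(-2\right) \left(-80\right) \frac{1}{-151}} = \frac{4149}{\left(-2\right) \left(-80\right) \left(- \frac{1}{151}\right)} = \frac{4149}{- \frac{160}{151}} = 4149 \left(- \frac{151}{160}\right) = - \frac{626499}{160}$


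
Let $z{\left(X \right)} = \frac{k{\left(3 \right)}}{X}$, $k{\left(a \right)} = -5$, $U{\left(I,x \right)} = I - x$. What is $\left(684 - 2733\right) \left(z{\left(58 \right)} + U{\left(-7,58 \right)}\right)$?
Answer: $\frac{7734975}{58} \approx 1.3336 \cdot 10^{5}$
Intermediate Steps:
$z{\left(X \right)} = - \frac{5}{X}$
$\left(684 - 2733\right) \left(z{\left(58 \right)} + U{\left(-7,58 \right)}\right) = \left(684 - 2733\right) \left(- \frac{5}{58} - 65\right) = - 2049 \left(\left(-5\right) \frac{1}{58} - 65\right) = - 2049 \left(- \frac{5}{58} - 65\right) = \left(-2049\right) \left(- \frac{3775}{58}\right) = \frac{7734975}{58}$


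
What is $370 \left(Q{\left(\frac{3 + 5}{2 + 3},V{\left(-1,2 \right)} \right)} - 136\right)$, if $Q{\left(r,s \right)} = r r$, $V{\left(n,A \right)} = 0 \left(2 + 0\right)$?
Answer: $- \frac{246864}{5} \approx -49373.0$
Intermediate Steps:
$V{\left(n,A \right)} = 0$ ($V{\left(n,A \right)} = 0 \cdot 2 = 0$)
$Q{\left(r,s \right)} = r^{2}$
$370 \left(Q{\left(\frac{3 + 5}{2 + 3},V{\left(-1,2 \right)} \right)} - 136\right) = 370 \left(\left(\frac{3 + 5}{2 + 3}\right)^{2} - 136\right) = 370 \left(\left(\frac{8}{5}\right)^{2} - 136\right) = 370 \left(\frac{64}{25} - 136\right) = 370 \left(- \frac{3336}{25}\right) = - \frac{246864}{5}$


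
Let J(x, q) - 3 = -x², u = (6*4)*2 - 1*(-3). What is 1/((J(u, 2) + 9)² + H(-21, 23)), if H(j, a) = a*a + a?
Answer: 1/6703473 ≈ 1.4918e-7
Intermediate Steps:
H(j, a) = a + a² (H(j, a) = a² + a = a + a²)
u = 51 (u = 24*2 + 3 = 48 + 3 = 51)
J(x, q) = 3 - x²
1/((J(u, 2) + 9)² + H(-21, 23)) = 1/(((3 - 1*51²) + 9)² + 23*(1 + 23)) = 1/(((3 - 1*2601) + 9)² + 23*24) = 1/(((3 - 2601) + 9)² + 552) = 1/((-2598 + 9)² + 552) = 1/((-2589)² + 552) = 1/(6702921 + 552) = 1/6703473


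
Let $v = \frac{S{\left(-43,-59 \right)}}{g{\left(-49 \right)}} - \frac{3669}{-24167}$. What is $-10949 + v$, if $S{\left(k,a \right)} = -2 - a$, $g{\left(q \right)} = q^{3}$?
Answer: $- \frac{31130022543805}{2843223383} \approx -10949.0$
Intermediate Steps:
$v = \frac{430276662}{2843223383}$ ($v = \frac{-2 - -59}{\left(-49\right)^{3}} - \frac{3669}{-24167} = \frac{-2 + 59}{-117649} - - \frac{3669}{24167} = 57 \left(- \frac{1}{117649}\right) + \frac{3669}{24167} = - \frac{57}{117649} + \frac{3669}{24167} = \frac{430276662}{2843223383} \approx 0.15133$)
$-10949 + v = -10949 + \frac{430276662}{2843223383} = - \frac{31130022543805}{2843223383}$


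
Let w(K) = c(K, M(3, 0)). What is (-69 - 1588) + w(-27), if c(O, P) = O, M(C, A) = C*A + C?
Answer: -1684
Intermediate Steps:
M(C, A) = C + A*C (M(C, A) = A*C + C = C + A*C)
w(K) = K
(-69 - 1588) + w(-27) = (-69 - 1588) - 27 = -1657 - 27 = -1684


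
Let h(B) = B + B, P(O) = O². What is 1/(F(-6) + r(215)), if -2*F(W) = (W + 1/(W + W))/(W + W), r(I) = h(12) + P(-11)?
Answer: 288/41687 ≈ 0.0069086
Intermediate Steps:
h(B) = 2*B
r(I) = 145 (r(I) = 2*12 + (-11)² = 24 + 121 = 145)
F(W) = -(W + 1/(2*W))/(4*W) (F(W) = -(W + 1/(W + W))/(2*(W + W)) = -(W + 1/(2*W))/(2*(2*W)) = -(W + 1/(2*W))*1/(2*W)/2 = -(W + 1/(2*W))/(4*W))
1/(F(-6) + r(215)) = 1/((-¼ - ⅛/(-6)²) + 145) = 1/((-¼ - ⅛*1/36) + 145) = 1/((-¼ - 1/288) + 145) = 1/(-73/288 + 145) = 1/(41687/288) = 288/41687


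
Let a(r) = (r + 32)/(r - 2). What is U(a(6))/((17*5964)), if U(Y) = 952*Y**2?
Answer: 361/426 ≈ 0.84742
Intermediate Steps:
a(r) = (32 + r)/(-2 + r)
U(a(6))/((17*5964)) = (952*((32 + 6)/(-2 + 6))**2)/((17*5964)) = (952*(38/4)**2)/101388 = (952*((1/4)*38)**2)*(1/101388) = (952*(19/2)**2)*(1/101388) = (952*(361/4))*(1/101388) = 85918*(1/101388) = 361/426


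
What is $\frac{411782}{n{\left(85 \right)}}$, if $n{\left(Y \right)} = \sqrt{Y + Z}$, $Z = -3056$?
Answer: $- \frac{411782 i \sqrt{2971}}{2971} \approx - 7554.7 i$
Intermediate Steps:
$n{\left(Y \right)} = \sqrt{-3056 + Y}$ ($n{\left(Y \right)} = \sqrt{Y - 3056} = \sqrt{-3056 + Y}$)
$\frac{411782}{n{\left(85 \right)}} = \frac{411782}{\sqrt{-3056 + 85}} = \frac{411782}{\sqrt{-2971}} = \frac{411782}{i \sqrt{2971}} = 411782 \left(- \frac{i \sqrt{2971}}{2971}\right) = - \frac{411782 i \sqrt{2971}}{2971}$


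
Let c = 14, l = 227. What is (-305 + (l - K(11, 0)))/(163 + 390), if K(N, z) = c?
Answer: -92/553 ≈ -0.16637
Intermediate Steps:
K(N, z) = 14
(-305 + (l - K(11, 0)))/(163 + 390) = (-305 + (227 - 1*14))/(163 + 390) = (-305 + (227 - 14))/553 = (-305 + 213)*(1/553) = -92*1/553 = -92/553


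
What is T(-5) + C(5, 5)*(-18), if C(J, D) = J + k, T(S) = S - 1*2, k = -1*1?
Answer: -79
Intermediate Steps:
k = -1
T(S) = -2 + S (T(S) = S - 2 = -2 + S)
C(J, D) = -1 + J (C(J, D) = J - 1 = -1 + J)
T(-5) + C(5, 5)*(-18) = (-2 - 5) + (-1 + 5)*(-18) = -7 + 4*(-18) = -7 - 72 = -79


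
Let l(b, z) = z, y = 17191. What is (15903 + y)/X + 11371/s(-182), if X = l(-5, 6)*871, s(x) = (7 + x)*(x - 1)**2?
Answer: 32315074034/5104560825 ≈ 6.3306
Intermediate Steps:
s(x) = (-1 + x)**2*(7 + x) (s(x) = (7 + x)*(-1 + x)**2 = (-1 + x)**2*(7 + x))
X = 5226 (X = 6*871 = 5226)
(15903 + y)/X + 11371/s(-182) = (15903 + 17191)/5226 + 11371/(((-1 - 182)**2*(7 - 182))) = 33094*(1/5226) + 11371/(((-183)**2*(-175))) = 16547/2613 + 11371/((33489*(-175))) = 16547/2613 + 11371/(-5860575) = 16547/2613 + 11371*(-1/5860575) = 16547/2613 - 11371/5860575 = 32315074034/5104560825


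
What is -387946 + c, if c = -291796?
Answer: -679742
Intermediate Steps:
-387946 + c = -387946 - 291796 = -679742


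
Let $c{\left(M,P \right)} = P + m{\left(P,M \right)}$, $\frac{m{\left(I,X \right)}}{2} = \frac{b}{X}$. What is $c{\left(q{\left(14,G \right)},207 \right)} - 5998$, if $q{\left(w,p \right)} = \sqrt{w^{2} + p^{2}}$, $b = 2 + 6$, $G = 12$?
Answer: $-5791 + \frac{8 \sqrt{85}}{85} \approx -5790.1$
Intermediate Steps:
$b = 8$
$m{\left(I,X \right)} = \frac{16}{X}$ ($m{\left(I,X \right)} = 2 \frac{8}{X} = \frac{16}{X}$)
$q{\left(w,p \right)} = \sqrt{p^{2} + w^{2}}$
$c{\left(M,P \right)} = P + \frac{16}{M}$
$c{\left(q{\left(14,G \right)},207 \right)} - 5998 = \left(207 + \frac{16}{\sqrt{12^{2} + 14^{2}}}\right) - 5998 = \left(207 + \frac{16}{\sqrt{144 + 196}}\right) - 5998 = \left(207 + \frac{16}{\sqrt{340}}\right) - 5998 = \left(207 + \frac{16}{2 \sqrt{85}}\right) - 5998 = \left(207 + 16 \frac{\sqrt{85}}{170}\right) - 5998 = \left(207 + \frac{8 \sqrt{85}}{85}\right) - 5998 = -5791 + \frac{8 \sqrt{85}}{85}$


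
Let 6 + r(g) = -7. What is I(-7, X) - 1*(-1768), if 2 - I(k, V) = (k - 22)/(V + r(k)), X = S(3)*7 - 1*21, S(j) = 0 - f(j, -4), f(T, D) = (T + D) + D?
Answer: 1799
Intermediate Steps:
f(T, D) = T + 2*D (f(T, D) = (D + T) + D = T + 2*D)
S(j) = 8 - j (S(j) = 0 - (j + 2*(-4)) = 0 - (j - 8) = 0 - (-8 + j) = 0 + (8 - j) = 8 - j)
r(g) = -13 (r(g) = -6 - 7 = -13)
X = 14 (X = (8 - 1*3)*7 - 1*21 = (8 - 3)*7 - 21 = 5*7 - 21 = 35 - 21 = 14)
I(k, V) = 2 - (-22 + k)/(-13 + V) (I(k, V) = 2 - (k - 22)/(V - 13) = 2 - (-22 + k)/(-13 + V))
I(-7, X) - 1*(-1768) = (-4 - 1*(-7) + 2*14)/(-13 + 14) - 1*(-1768) = (-4 + 7 + 28)/1 + 1768 = 1*31 + 1768 = 31 + 1768 = 1799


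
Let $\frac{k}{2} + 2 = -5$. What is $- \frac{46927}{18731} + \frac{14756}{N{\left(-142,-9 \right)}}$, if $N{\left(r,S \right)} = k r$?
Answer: $\frac{6539420}{1329901} \approx 4.9172$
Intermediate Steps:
$k = -14$ ($k = -4 + 2 \left(-5\right) = -4 - 10 = -14$)
$N{\left(r,S \right)} = - 14 r$
$- \frac{46927}{18731} + \frac{14756}{N{\left(-142,-9 \right)}} = - \frac{46927}{18731} + \frac{14756}{\left(-14\right) \left(-142\right)} = \left(-46927\right) \frac{1}{18731} + \frac{14756}{1988} = - \frac{46927}{18731} + 14756 \cdot \frac{1}{1988} = - \frac{46927}{18731} + \frac{527}{71} = \frac{6539420}{1329901}$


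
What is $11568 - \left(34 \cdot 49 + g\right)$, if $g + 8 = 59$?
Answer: $9851$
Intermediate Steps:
$g = 51$ ($g = -8 + 59 = 51$)
$11568 - \left(34 \cdot 49 + g\right) = 11568 - \left(34 \cdot 49 + 51\right) = 11568 - \left(1666 + 51\right) = 11568 - 1717 = 9851$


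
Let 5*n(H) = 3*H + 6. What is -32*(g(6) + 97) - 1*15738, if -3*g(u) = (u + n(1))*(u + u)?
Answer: -89218/5 ≈ -17844.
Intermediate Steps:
n(H) = 6/5 + 3*H/5 (n(H) = (3*H + 6)/5 = (6 + 3*H)/5 = 6/5 + 3*H/5)
g(u) = -2*u*(9/5 + u)/3 (g(u) = -(u + (6/5 + (3/5)*1))*(u + u)/3 = -(u + (6/5 + 3/5))*2*u/3 = -(u + 9/5)*2*u/3 = -(9/5 + u)*2*u/3 = -2*u*(9/5 + u)/3)
-32*(g(6) + 97) - 1*15738 = -32*(-2/15*6*(9 + 5*6) + 97) - 1*15738 = -32*(-2/15*6*(9 + 30) + 97) - 15738 = -32*(-2/15*6*39 + 97) - 15738 = -32*(-156/5 + 97) - 15738 = -32*329/5 - 15738 = -10528/5 - 15738 = -89218/5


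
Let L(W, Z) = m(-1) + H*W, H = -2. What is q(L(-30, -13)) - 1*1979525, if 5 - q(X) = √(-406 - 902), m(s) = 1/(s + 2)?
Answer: -1979520 - 2*I*√327 ≈ -1.9795e+6 - 36.166*I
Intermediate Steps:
m(s) = 1/(2 + s)
L(W, Z) = 1 - 2*W (L(W, Z) = 1/(2 - 1) - 2*W = 1/1 - 2*W = 1 - 2*W)
q(X) = 5 - 2*I*√327 (q(X) = 5 - √(-406 - 902) = 5 - √(-1308) = 5 - 2*I*√327)
q(L(-30, -13)) - 1*1979525 = (5 - 2*I*√327) - 1*1979525 = (5 - 2*I*√327) - 1979525 = -1979520 - 2*I*√327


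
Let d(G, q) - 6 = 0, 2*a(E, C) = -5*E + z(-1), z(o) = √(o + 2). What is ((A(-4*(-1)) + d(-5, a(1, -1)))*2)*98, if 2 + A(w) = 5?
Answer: 1764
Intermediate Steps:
z(o) = √(2 + o)
a(E, C) = ½ - 5*E/2 (a(E, C) = (-5*E + √(2 - 1))/2 = (-5*E + √1)/2 = (-5*E + 1)/2 = (1 - 5*E)/2 = ½ - 5*E/2)
A(w) = 3 (A(w) = -2 + 5 = 3)
d(G, q) = 6 (d(G, q) = 6 + 0 = 6)
((A(-4*(-1)) + d(-5, a(1, -1)))*2)*98 = ((3 + 6)*2)*98 = (9*2)*98 = 18*98 = 1764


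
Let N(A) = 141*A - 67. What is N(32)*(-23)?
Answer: -102235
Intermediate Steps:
N(A) = -67 + 141*A
N(32)*(-23) = (-67 + 141*32)*(-23) = (-67 + 4512)*(-23) = 4445*(-23) = -102235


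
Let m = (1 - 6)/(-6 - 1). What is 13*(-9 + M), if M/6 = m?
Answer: -429/7 ≈ -61.286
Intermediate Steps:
m = 5/7 (m = -5/(-7) = -5*(-⅐) = 5/7 ≈ 0.71429)
M = 30/7 (M = 6*(5/7) = 30/7 ≈ 4.2857)
13*(-9 + M) = 13*(-9 + 30/7) = 13*(-33/7) = -429/7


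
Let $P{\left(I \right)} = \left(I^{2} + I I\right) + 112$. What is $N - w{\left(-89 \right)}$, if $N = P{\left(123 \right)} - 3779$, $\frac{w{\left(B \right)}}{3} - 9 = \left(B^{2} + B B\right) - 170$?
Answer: $-20452$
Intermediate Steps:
$P{\left(I \right)} = 112 + 2 I^{2}$ ($P{\left(I \right)} = \left(I^{2} + I^{2}\right) + 112 = 2 I^{2} + 112 = 112 + 2 I^{2}$)
$w{\left(B \right)} = -483 + 6 B^{2}$ ($w{\left(B \right)} = 27 + 3 \left(\left(B^{2} + B B\right) - 170\right) = 27 + 3 \left(\left(B^{2} + B^{2}\right) - 170\right) = 27 + 3 \left(2 B^{2} - 170\right) = 27 + 3 \left(-170 + 2 B^{2}\right) = 27 + \left(-510 + 6 B^{2}\right) = -483 + 6 B^{2}$)
$N = 26591$ ($N = \left(112 + 2 \cdot 123^{2}\right) - 3779 = \left(112 + 2 \cdot 15129\right) - 3779 = \left(112 + 30258\right) - 3779 = 30370 - 3779 = 26591$)
$N - w{\left(-89 \right)} = 26591 - \left(-483 + 6 \left(-89\right)^{2}\right) = 26591 - \left(-483 + 6 \cdot 7921\right) = 26591 - \left(-483 + 47526\right) = 26591 - 47043 = -20452$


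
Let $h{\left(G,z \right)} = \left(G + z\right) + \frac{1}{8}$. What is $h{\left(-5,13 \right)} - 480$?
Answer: $- \frac{3775}{8} \approx -471.88$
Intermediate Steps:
$h{\left(G,z \right)} = \frac{1}{8} + G + z$ ($h{\left(G,z \right)} = \left(G + z\right) + \frac{1}{8} = \frac{1}{8} + G + z$)
$h{\left(-5,13 \right)} - 480 = \left(\frac{1}{8} - 5 + 13\right) - 480 = \frac{65}{8} - 480 = - \frac{3775}{8}$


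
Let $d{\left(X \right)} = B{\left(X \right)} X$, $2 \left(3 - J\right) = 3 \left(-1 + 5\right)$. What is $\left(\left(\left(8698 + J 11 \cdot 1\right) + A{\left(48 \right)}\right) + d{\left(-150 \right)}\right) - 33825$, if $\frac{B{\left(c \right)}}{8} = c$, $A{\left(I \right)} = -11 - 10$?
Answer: $154819$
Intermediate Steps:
$A{\left(I \right)} = -21$ ($A{\left(I \right)} = -11 - 10 = -21$)
$B{\left(c \right)} = 8 c$
$J = -3$ ($J = 3 - \frac{3 \left(-1 + 5\right)}{2} = 3 - \frac{3 \cdot 4}{2} = 3 - 6 = -3$)
$d{\left(X \right)} = 8 X^{2}$ ($d{\left(X \right)} = 8 X X = 8 X^{2}$)
$\left(\left(\left(8698 + J 11 \cdot 1\right) + A{\left(48 \right)}\right) + d{\left(-150 \right)}\right) - 33825 = \left(\left(\left(8698 + \left(-3\right) 11 \cdot 1\right) - 21\right) + 8 \left(-150\right)^{2}\right) - 33825 = \left(\left(\left(8698 - 33\right) - 21\right) + 8 \cdot 22500\right) - 33825 = \left(\left(\left(8698 - 33\right) - 21\right) + 180000\right) - 33825 = \left(\left(8665 - 21\right) + 180000\right) - 33825 = \left(8644 + 180000\right) - 33825 = 188644 - 33825 = 154819$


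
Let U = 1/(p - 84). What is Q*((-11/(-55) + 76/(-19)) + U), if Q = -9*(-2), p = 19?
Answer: -4464/65 ≈ -68.677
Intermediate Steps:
Q = 18
U = -1/65 (U = 1/(19 - 84) = 1/(-65) = -1/65 ≈ -0.015385)
Q*((-11/(-55) + 76/(-19)) + U) = 18*((-11/(-55) + 76/(-19)) - 1/65) = 18*((-11*(-1/55) + 76*(-1/19)) - 1/65) = 18*((⅕ - 4) - 1/65) = 18*(-19/5 - 1/65) = 18*(-248/65) = -4464/65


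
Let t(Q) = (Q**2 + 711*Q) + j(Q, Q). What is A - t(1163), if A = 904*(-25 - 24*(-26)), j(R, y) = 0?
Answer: -1637966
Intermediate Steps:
A = 541496 (A = 904*(-25 + 624) = 904*599 = 541496)
t(Q) = Q**2 + 711*Q (t(Q) = (Q**2 + 711*Q) + 0 = Q**2 + 711*Q)
A - t(1163) = 541496 - 1163*(711 + 1163) = 541496 - 1163*1874 = 541496 - 1*2179462 = 541496 - 2179462 = -1637966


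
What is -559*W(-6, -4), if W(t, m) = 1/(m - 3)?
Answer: 559/7 ≈ 79.857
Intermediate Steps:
W(t, m) = 1/(-3 + m)
-559*W(-6, -4) = -559/(-3 - 4) = -559/(-7) = -559*(-1/7) = 559/7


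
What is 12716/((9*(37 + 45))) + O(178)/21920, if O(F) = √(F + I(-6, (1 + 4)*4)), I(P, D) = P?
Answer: 6358/369 + √43/10960 ≈ 17.231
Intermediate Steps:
O(F) = √(-6 + F) (O(F) = √(F - 6) = √(-6 + F))
12716/((9*(37 + 45))) + O(178)/21920 = 12716/((9*(37 + 45))) + √(-6 + 178)/21920 = 12716/((9*82)) + √172*(1/21920) = 12716/738 + (2*√43)*(1/21920) = 12716*(1/738) + √43/10960 = 6358/369 + √43/10960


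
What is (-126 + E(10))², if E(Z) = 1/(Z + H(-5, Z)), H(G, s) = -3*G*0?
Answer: 1585081/100 ≈ 15851.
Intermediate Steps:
H(G, s) = 0
E(Z) = 1/Z (E(Z) = 1/(Z + 0) = 1/Z)
(-126 + E(10))² = (-126 + 1/10)² = (-126 + ⅒)² = (-1259/10)² = 1585081/100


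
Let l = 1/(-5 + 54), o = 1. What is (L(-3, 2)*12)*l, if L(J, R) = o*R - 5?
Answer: -36/49 ≈ -0.73469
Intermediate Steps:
L(J, R) = -5 + R (L(J, R) = 1*R - 5 = R - 5 = -5 + R)
l = 1/49 ≈ 0.020408
(L(-3, 2)*12)*l = ((-5 + 2)*12)*(1/49) = -3*12*(1/49) = -36*1/49 = -36/49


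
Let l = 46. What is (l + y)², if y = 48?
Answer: 8836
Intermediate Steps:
(l + y)² = (46 + 48)² = 94² = 8836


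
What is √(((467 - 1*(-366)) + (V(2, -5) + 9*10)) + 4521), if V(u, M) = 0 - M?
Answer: √5449 ≈ 73.817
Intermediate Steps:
V(u, M) = -M
√(((467 - 1*(-366)) + (V(2, -5) + 9*10)) + 4521) = √(((467 - 1*(-366)) + (-1*(-5) + 9*10)) + 4521) = √(((467 + 366) + (5 + 90)) + 4521) = √((833 + 95) + 4521) = √(928 + 4521) = √5449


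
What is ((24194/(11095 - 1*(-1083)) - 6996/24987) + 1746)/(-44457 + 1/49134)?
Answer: -4355013561115794/110779936071871597 ≈ -0.039312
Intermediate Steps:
((24194/(11095 - 1*(-1083)) - 6996/24987) + 1746)/(-44457 + 1/49134) = ((24194/(11095 + 1083) - 6996*1/24987) + 1746)/(-44457 + 1/49134) = ((24194/12178 - 2332/8329) + 1746)/(-2184350237/49134) = ((24194*(1/12178) - 2332/8329) + 1746)*(-49134/2184350237) = ((12097/6089 - 2332/8329) + 1746)*(-49134/2184350237) = (86556365/50715281 + 1746)*(-49134/2184350237) = (88635436991/50715281)*(-49134/2184350237) = -4355013561115794/110779936071871597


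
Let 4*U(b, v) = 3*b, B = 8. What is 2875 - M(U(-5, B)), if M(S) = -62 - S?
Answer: 11733/4 ≈ 2933.3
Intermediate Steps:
U(b, v) = 3*b/4 (U(b, v) = (3*b)/4 = 3*b/4)
2875 - M(U(-5, B)) = 2875 - (-62 - 3*(-5)/4) = 2875 - (-62 - 1*(-15/4)) = 2875 - (-62 + 15/4) = 2875 - 1*(-233/4) = 2875 + 233/4 = 11733/4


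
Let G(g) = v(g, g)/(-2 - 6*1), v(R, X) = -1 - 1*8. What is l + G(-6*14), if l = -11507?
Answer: -92047/8 ≈ -11506.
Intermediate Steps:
v(R, X) = -9 (v(R, X) = -1 - 8 = -9)
G(g) = 9/8 (G(g) = -9/(-2 - 6*1) = -9/(-2 - 6) = -9/(-8) = -9*(-⅛) = 9/8)
l + G(-6*14) = -11507 + 9/8 = -92047/8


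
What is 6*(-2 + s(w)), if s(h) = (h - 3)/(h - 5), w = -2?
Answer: -54/7 ≈ -7.7143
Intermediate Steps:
s(h) = (-3 + h)/(-5 + h)
6*(-2 + s(w)) = 6*(-2 + (-3 - 2)/(-5 - 2)) = 6*(-2 - 5/(-7)) = 6*(-2 - 1/7*(-5)) = 6*(-2 + 5/7) = 6*(-9/7) = -54/7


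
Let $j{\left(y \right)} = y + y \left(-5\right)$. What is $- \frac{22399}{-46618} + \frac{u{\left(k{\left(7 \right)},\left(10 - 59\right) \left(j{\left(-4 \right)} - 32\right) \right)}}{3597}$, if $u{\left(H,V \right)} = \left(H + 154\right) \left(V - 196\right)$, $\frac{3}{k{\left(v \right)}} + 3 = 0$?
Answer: $\frac{9963895}{390874} \approx 25.491$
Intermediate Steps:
$j{\left(y \right)} = - 4 y$ ($j{\left(y \right)} = y - 5 y = - 4 y$)
$k{\left(v \right)} = -1$ ($k{\left(v \right)} = \frac{3}{-3 + 0} = \frac{3}{-3} = 3 \left(- \frac{1}{3}\right) = -1$)
$u{\left(H,V \right)} = \left(-196 + V\right) \left(154 + H\right)$ ($u{\left(H,V \right)} = \left(154 + H\right) \left(-196 + V\right) = \left(-196 + V\right) \left(154 + H\right)$)
$- \frac{22399}{-46618} + \frac{u{\left(k{\left(7 \right)},\left(10 - 59\right) \left(j{\left(-4 \right)} - 32\right) \right)}}{3597} = - \frac{22399}{-46618} + \frac{-30184 - -196 + 154 \left(10 - 59\right) \left(\left(-4\right) \left(-4\right) - 32\right) - \left(10 - 59\right) \left(\left(-4\right) \left(-4\right) - 32\right)}{3597} = \left(-22399\right) \left(- \frac{1}{46618}\right) + \left(-30184 + 196 + 154 \left(- 49 \left(16 - 32\right)\right) - - 49 \left(16 - 32\right)\right) \frac{1}{3597} = \frac{1723}{3586} + \left(-30184 + 196 + 154 \left(\left(-49\right) \left(-16\right)\right) - \left(-49\right) \left(-16\right)\right) \frac{1}{3597} = \frac{1723}{3586} + \left(-30184 + 196 + 154 \cdot 784 - 784\right) \frac{1}{3597} = \frac{1723}{3586} + \left(-30184 + 196 + 120736 - 784\right) \frac{1}{3597} = \frac{1723}{3586} + 89964 \cdot \frac{1}{3597} = \frac{1723}{3586} + \frac{29988}{1199} = \frac{9963895}{390874}$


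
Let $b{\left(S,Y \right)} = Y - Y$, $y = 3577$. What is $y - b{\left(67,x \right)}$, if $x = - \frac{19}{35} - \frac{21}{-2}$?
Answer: $3577$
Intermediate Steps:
$x = \frac{697}{70}$ ($x = \left(-19\right) \frac{1}{35} - - \frac{21}{2} = - \frac{19}{35} + \frac{21}{2} = \frac{697}{70} \approx 9.9571$)
$b{\left(S,Y \right)} = 0$
$y - b{\left(67,x \right)} = 3577 - 0 = 3577 + 0 = 3577$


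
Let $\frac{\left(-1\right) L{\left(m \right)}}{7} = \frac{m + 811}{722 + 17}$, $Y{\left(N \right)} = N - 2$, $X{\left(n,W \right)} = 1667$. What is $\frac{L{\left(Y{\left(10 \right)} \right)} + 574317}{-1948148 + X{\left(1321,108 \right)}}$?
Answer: $- \frac{141471510}{479483153} \approx -0.29505$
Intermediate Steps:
$Y{\left(N \right)} = -2 + N$
$L{\left(m \right)} = - \frac{5677}{739} - \frac{7 m}{739}$ ($L{\left(m \right)} = - 7 \frac{m + 811}{722 + 17} = - 7 \frac{811 + m}{739} = - 7 \left(811 + m\right) \frac{1}{739} = - 7 \left(\frac{811}{739} + \frac{m}{739}\right) = - \frac{5677}{739} - \frac{7 m}{739}$)
$\frac{L{\left(Y{\left(10 \right)} \right)} + 574317}{-1948148 + X{\left(1321,108 \right)}} = \frac{\left(- \frac{5677}{739} - \frac{7 \left(-2 + 10\right)}{739}\right) + 574317}{-1948148 + 1667} = \frac{\left(- \frac{5677}{739} - \frac{56}{739}\right) + 574317}{-1946481} = \left(\left(- \frac{5677}{739} - \frac{56}{739}\right) + 574317\right) \left(- \frac{1}{1946481}\right) = \left(- \frac{5733}{739} + 574317\right) \left(- \frac{1}{1946481}\right) = \frac{424414530}{739} \left(- \frac{1}{1946481}\right) = - \frac{141471510}{479483153}$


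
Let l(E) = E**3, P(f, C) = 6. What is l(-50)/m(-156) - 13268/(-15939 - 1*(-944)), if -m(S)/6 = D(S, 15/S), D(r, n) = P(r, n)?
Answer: 468713162/134955 ≈ 3473.1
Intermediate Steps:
D(r, n) = 6
m(S) = -36 (m(S) = -6*6 = -36)
l(-50)/m(-156) - 13268/(-15939 - 1*(-944)) = (-50)**3/(-36) - 13268/(-15939 - 1*(-944)) = -125000*(-1/36) - 13268/(-15939 + 944) = 31250/9 - 13268/(-14995) = 31250/9 - 13268*(-1/14995) = 31250/9 + 13268/14995 = 468713162/134955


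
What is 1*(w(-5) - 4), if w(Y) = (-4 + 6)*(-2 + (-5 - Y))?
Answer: -8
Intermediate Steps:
w(Y) = -14 - 2*Y (w(Y) = 2*(-7 - Y) = -14 - 2*Y)
1*(w(-5) - 4) = 1*((-14 - 2*(-5)) - 4) = 1*((-14 + 10) - 4) = 1*(-4 - 4) = 1*(-8) = -8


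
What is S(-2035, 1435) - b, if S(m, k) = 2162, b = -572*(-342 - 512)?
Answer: -486326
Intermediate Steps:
b = 488488 (b = -572*(-854) = 488488)
S(-2035, 1435) - b = 2162 - 1*488488 = 2162 - 488488 = -486326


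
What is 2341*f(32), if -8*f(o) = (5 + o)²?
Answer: -3204829/8 ≈ -4.0060e+5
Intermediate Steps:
f(o) = -(5 + o)²/8
2341*f(32) = 2341*(-(5 + 32)²/8) = 2341*(-⅛*37²) = 2341*(-⅛*1369) = 2341*(-1369/8) = -3204829/8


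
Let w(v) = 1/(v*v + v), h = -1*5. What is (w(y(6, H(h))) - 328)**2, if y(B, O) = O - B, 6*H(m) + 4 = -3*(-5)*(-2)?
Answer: 134946757201/1254400 ≈ 1.0758e+5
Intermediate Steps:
h = -5
H(m) = -17/3 (H(m) = -2/3 + (-3*(-5)*(-2))/6 = -2/3 + (15*(-2))/6 = -2/3 + (1/6)*(-30) = -2/3 - 5 = -17/3)
w(v) = 1/(v + v**2) (w(v) = 1/(v**2 + v) = 1/(v + v**2))
(w(y(6, H(h))) - 328)**2 = (1/((-17/3 - 1*6)*(1 + (-17/3 - 1*6))) - 328)**2 = (1/((-17/3 - 6)*(1 + (-17/3 - 6))) - 328)**2 = (1/((-35/3)*(1 - 35/3)) - 328)**2 = (-3/(35*(-32/3)) - 328)**2 = (-3/35*(-3/32) - 328)**2 = (9/1120 - 328)**2 = (-367351/1120)**2 = 134946757201/1254400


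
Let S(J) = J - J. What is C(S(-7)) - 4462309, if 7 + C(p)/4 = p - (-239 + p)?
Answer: -4461381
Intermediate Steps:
S(J) = 0
C(p) = 928 (C(p) = -28 + 4*(p - (-239 + p)) = -28 + 4*(p + (239 - p)) = -28 + 4*239 = -28 + 956 = 928)
C(S(-7)) - 4462309 = 928 - 4462309 = -4461381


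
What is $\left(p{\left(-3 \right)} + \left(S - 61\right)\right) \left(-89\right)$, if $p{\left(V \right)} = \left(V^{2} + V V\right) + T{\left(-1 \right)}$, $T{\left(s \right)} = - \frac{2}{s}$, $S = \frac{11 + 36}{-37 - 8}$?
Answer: $\frac{168388}{45} \approx 3742.0$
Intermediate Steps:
$S = - \frac{47}{45}$ ($S = \frac{47}{-45} = 47 \left(- \frac{1}{45}\right) = - \frac{47}{45} \approx -1.0444$)
$p{\left(V \right)} = 2 + 2 V^{2}$ ($p{\left(V \right)} = \left(V^{2} + V V\right) - \frac{2}{-1} = \left(V^{2} + V^{2}\right) - -2 = 2 V^{2} + 2 = 2 + 2 V^{2}$)
$\left(p{\left(-3 \right)} + \left(S - 61\right)\right) \left(-89\right) = \left(\left(2 + 2 \left(-3\right)^{2}\right) - \frac{2792}{45}\right) \left(-89\right) = \left(\left(2 + 2 \cdot 9\right) - \frac{2792}{45}\right) \left(-89\right) = \left(\left(2 + 18\right) - \frac{2792}{45}\right) \left(-89\right) = \left(20 - \frac{2792}{45}\right) \left(-89\right) = \left(- \frac{1892}{45}\right) \left(-89\right) = \frac{168388}{45}$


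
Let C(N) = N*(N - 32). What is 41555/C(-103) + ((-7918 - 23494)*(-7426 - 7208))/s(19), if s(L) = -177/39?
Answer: -16618926528475/164079 ≈ -1.0129e+8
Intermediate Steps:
s(L) = -59/13 (s(L) = -177*1/39 = -59/13)
C(N) = N*(-32 + N)
41555/C(-103) + ((-7918 - 23494)*(-7426 - 7208))/s(19) = 41555/((-103*(-32 - 103))) + ((-7918 - 23494)*(-7426 - 7208))/(-59/13) = 41555/((-103*(-135))) - 31412*(-14634)*(-13/59) = 41555/13905 + 459683208*(-13/59) = 41555*(1/13905) - 5975881704/59 = 8311/2781 - 5975881704/59 = -16618926528475/164079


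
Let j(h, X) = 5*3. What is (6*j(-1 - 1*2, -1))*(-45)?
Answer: -4050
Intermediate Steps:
j(h, X) = 15
(6*j(-1 - 1*2, -1))*(-45) = (6*15)*(-45) = 90*(-45) = -4050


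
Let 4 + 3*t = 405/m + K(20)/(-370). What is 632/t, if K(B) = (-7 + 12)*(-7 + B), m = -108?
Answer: -93536/391 ≈ -239.22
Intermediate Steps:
K(B) = -35 + 5*B (K(B) = 5*(-7 + B) = -35 + 5*B)
t = -391/148 (t = -4/3 + (405/(-108) + (-35 + 5*20)/(-370))/3 = -4/3 + (405*(-1/108) + (-35 + 100)*(-1/370))/3 = -4/3 + (-15/4 + 65*(-1/370))/3 = -4/3 + (-15/4 - 13/74)/3 = -4/3 + (1/3)*(-581/148) = -4/3 - 581/444 = -391/148 ≈ -2.6419)
632/t = 632/(-391/148) = 632*(-148/391) = -93536/391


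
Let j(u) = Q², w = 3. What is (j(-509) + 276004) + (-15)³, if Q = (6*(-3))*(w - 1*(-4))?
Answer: 288505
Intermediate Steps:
Q = -126 (Q = (6*(-3))*(3 - 1*(-4)) = -18*(3 + 4) = -18*7 = -126)
j(u) = 15876 (j(u) = (-126)² = 15876)
(j(-509) + 276004) + (-15)³ = (15876 + 276004) + (-15)³ = 291880 - 3375 = 288505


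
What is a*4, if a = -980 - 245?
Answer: -4900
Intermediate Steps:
a = -1225
a*4 = -1225*4 = -4900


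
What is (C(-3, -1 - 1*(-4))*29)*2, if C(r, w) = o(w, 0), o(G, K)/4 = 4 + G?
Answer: 1624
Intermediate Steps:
o(G, K) = 16 + 4*G (o(G, K) = 4*(4 + G) = 16 + 4*G)
C(r, w) = 16 + 4*w
(C(-3, -1 - 1*(-4))*29)*2 = ((16 + 4*(-1 - 1*(-4)))*29)*2 = ((16 + 4*(-1 + 4))*29)*2 = ((16 + 4*3)*29)*2 = ((16 + 12)*29)*2 = (28*29)*2 = 812*2 = 1624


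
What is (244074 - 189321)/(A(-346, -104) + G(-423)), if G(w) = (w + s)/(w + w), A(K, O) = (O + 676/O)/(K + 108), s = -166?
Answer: 648494532/13745 ≈ 47180.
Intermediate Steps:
A(K, O) = (O + 676/O)/(108 + K)
G(w) = (-166 + w)/(2*w) (G(w) = (w - 166)/(w + w) = (-166 + w)/((2*w)) = (-166 + w)*(1/(2*w)) = (-166 + w)/(2*w))
(244074 - 189321)/(A(-346, -104) + G(-423)) = (244074 - 189321)/((676 + (-104)²)/((-104)*(108 - 346)) + (½)*(-166 - 423)/(-423)) = 54753/(-1/104*(676 + 10816)/(-238) + (½)*(-1/423)*(-589)) = 54753/(-1/104*(-1/238)*11492 + 589/846) = 54753/(13/28 + 589/846) = 54753/(13745/11844) = 54753*(11844/13745) = 648494532/13745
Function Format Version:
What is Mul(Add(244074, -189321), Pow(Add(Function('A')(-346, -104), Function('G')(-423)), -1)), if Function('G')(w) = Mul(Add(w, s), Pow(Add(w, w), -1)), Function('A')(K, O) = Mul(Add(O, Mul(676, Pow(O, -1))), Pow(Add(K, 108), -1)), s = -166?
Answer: Rational(648494532, 13745) ≈ 47180.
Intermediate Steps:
Function('A')(K, O) = Mul(Pow(Add(108, K), -1), Add(O, Mul(676, Pow(O, -1)))) (Function('A')(K, O) = Mul(Add(O, Mul(676, Pow(O, -1))), Pow(Add(108, K), -1)) = Mul(Pow(Add(108, K), -1), Add(O, Mul(676, Pow(O, -1)))))
Function('G')(w) = Mul(Rational(1, 2), Pow(w, -1), Add(-166, w)) (Function('G')(w) = Mul(Add(w, -166), Pow(Add(w, w), -1)) = Mul(Add(-166, w), Pow(Mul(2, w), -1)) = Mul(Add(-166, w), Mul(Rational(1, 2), Pow(w, -1))) = Mul(Rational(1, 2), Pow(w, -1), Add(-166, w)))
Mul(Add(244074, -189321), Pow(Add(Function('A')(-346, -104), Function('G')(-423)), -1)) = Mul(Add(244074, -189321), Pow(Add(Mul(Pow(-104, -1), Pow(Add(108, -346), -1), Add(676, Pow(-104, 2))), Mul(Rational(1, 2), Pow(-423, -1), Add(-166, -423))), -1)) = Mul(54753, Pow(Add(Mul(Rational(-1, 104), Pow(-238, -1), Add(676, 10816)), Mul(Rational(1, 2), Rational(-1, 423), -589)), -1)) = Mul(54753, Pow(Add(Mul(Rational(-1, 104), Rational(-1, 238), 11492), Rational(589, 846)), -1)) = Mul(54753, Pow(Add(Rational(13, 28), Rational(589, 846)), -1)) = Mul(54753, Pow(Rational(13745, 11844), -1)) = Mul(54753, Rational(11844, 13745)) = Rational(648494532, 13745)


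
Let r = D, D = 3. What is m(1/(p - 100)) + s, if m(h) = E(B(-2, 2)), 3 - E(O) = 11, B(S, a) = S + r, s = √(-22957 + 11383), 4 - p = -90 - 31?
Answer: -8 + 3*I*√1286 ≈ -8.0 + 107.58*I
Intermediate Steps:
r = 3
p = 125 (p = 4 - (-90 - 31) = 4 - 1*(-121) = 4 + 121 = 125)
s = 3*I*√1286 (s = √(-11574) = 3*I*√1286 ≈ 107.58*I)
B(S, a) = 3 + S (B(S, a) = S + 3 = 3 + S)
E(O) = -8 (E(O) = 3 - 1*11 = 3 - 11 = -8)
m(h) = -8
m(1/(p - 100)) + s = -8 + 3*I*√1286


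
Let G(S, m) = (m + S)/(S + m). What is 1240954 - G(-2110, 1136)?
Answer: 1240953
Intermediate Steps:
G(S, m) = 1 (G(S, m) = (S + m)/(S + m) = 1)
1240954 - G(-2110, 1136) = 1240954 - 1*1 = 1240954 - 1 = 1240953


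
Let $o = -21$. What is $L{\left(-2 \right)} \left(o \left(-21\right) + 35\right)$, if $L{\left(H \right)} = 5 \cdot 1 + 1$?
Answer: $2856$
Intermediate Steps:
$L{\left(H \right)} = 6$ ($L{\left(H \right)} = 5 + 1 = 6$)
$L{\left(-2 \right)} \left(o \left(-21\right) + 35\right) = 6 \left(\left(-21\right) \left(-21\right) + 35\right) = 6 \left(441 + 35\right) = 6 \cdot 476 = 2856$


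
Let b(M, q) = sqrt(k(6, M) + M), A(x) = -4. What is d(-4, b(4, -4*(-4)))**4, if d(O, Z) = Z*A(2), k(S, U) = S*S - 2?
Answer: 369664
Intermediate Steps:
k(S, U) = -2 + S**2 (k(S, U) = S**2 - 2 = -2 + S**2)
b(M, q) = sqrt(34 + M) (b(M, q) = sqrt((-2 + 6**2) + M) = sqrt((-2 + 36) + M) = sqrt(34 + M))
d(O, Z) = -4*Z (d(O, Z) = Z*(-4) = -4*Z)
d(-4, b(4, -4*(-4)))**4 = (-4*sqrt(34 + 4))**4 = (-4*sqrt(38))**4 = 369664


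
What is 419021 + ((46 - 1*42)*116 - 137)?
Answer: 419348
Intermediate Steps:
419021 + ((46 - 1*42)*116 - 137) = 419021 + ((46 - 42)*116 - 137) = 419021 + (4*116 - 137) = 419021 + (464 - 137) = 419021 + 327 = 419348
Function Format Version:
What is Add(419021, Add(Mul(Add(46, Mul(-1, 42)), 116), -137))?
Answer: 419348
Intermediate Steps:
Add(419021, Add(Mul(Add(46, Mul(-1, 42)), 116), -137)) = Add(419021, Add(Mul(Add(46, -42), 116), -137)) = Add(419021, Add(Mul(4, 116), -137)) = Add(419021, Add(464, -137)) = Add(419021, 327) = 419348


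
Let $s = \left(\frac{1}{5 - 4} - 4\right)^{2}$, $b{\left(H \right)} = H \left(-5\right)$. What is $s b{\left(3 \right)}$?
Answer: $-135$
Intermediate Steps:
$b{\left(H \right)} = - 5 H$
$s = 9$ ($s = \left(1^{-1} - 4\right)^{2} = \left(1 - 4\right)^{2} = \left(-3\right)^{2} = 9$)
$s b{\left(3 \right)} = 9 \left(\left(-5\right) 3\right) = 9 \left(-15\right) = -135$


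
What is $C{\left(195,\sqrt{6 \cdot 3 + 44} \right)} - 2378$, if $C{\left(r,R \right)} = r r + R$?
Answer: $35647 + \sqrt{62} \approx 35655.0$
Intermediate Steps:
$C{\left(r,R \right)} = R + r^{2}$ ($C{\left(r,R \right)} = r^{2} + R = R + r^{2}$)
$C{\left(195,\sqrt{6 \cdot 3 + 44} \right)} - 2378 = \left(\sqrt{6 \cdot 3 + 44} + 195^{2}\right) - 2378 = \left(\sqrt{18 + 44} + 38025\right) - 2378 = \left(\sqrt{62} + 38025\right) - 2378 = \left(38025 + \sqrt{62}\right) - 2378 = 35647 + \sqrt{62}$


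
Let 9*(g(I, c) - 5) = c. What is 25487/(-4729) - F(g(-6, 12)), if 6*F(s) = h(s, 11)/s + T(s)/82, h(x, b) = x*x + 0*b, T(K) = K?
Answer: -45076445/6980004 ≈ -6.4579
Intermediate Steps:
g(I, c) = 5 + c/9
h(x, b) = x² (h(x, b) = x² + 0 = x²)
F(s) = 83*s/492 (F(s) = (s²/s + s/82)/6 = (s + s*(1/82))/6 = (s + s/82)/6 = (83*s/82)/6 = 83*s/492)
25487/(-4729) - F(g(-6, 12)) = 25487/(-4729) - 83*(5 + (⅑)*12)/492 = 25487*(-1/4729) - 83*(5 + 4/3)/492 = -25487/4729 - 83*19/(492*3) = -25487/4729 - 1*1577/1476 = -25487/4729 - 1577/1476 = -45076445/6980004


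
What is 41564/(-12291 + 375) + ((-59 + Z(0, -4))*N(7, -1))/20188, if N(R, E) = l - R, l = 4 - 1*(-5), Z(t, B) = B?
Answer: -15010633/4295718 ≈ -3.4943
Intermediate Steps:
l = 9 (l = 4 + 5 = 9)
N(R, E) = 9 - R
41564/(-12291 + 375) + ((-59 + Z(0, -4))*N(7, -1))/20188 = 41564/(-12291 + 375) + ((-59 - 4)*(9 - 1*7))/20188 = 41564/(-11916) - 63*(9 - 7)*(1/20188) = 41564*(-1/11916) - 63*2*(1/20188) = -10391/2979 - 126*1/20188 = -10391/2979 - 9/1442 = -15010633/4295718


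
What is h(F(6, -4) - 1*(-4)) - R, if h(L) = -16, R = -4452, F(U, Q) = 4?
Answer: 4436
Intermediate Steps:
h(F(6, -4) - 1*(-4)) - R = -16 - 1*(-4452) = -16 + 4452 = 4436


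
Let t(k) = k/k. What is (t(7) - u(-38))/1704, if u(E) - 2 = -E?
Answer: -13/568 ≈ -0.022887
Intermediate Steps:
u(E) = 2 - E
t(k) = 1
(t(7) - u(-38))/1704 = (1 - (2 - 1*(-38)))/1704 = (1 - (2 + 38))*(1/1704) = (1 - 1*40)*(1/1704) = (1 - 40)*(1/1704) = -39*1/1704 = -13/568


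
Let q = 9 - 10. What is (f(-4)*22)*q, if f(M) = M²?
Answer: -352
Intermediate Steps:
q = -1
(f(-4)*22)*q = ((-4)²*22)*(-1) = (16*22)*(-1) = 352*(-1) = -352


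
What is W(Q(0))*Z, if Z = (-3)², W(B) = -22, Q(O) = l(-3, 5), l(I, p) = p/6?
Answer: -198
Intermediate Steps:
l(I, p) = p/6 (l(I, p) = p*(⅙) = p/6)
Q(O) = ⅚ (Q(O) = (⅙)*5 = ⅚)
Z = 9
W(Q(0))*Z = -22*9 = -198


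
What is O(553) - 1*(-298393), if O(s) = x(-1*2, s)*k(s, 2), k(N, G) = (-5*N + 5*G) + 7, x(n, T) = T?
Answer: -1221251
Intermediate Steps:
k(N, G) = 7 - 5*N + 5*G
O(s) = s*(17 - 5*s) (O(s) = s*(7 - 5*s + 5*2) = s*(7 - 5*s + 10) = s*(17 - 5*s))
O(553) - 1*(-298393) = 553*(17 - 5*553) - 1*(-298393) = 553*(17 - 2765) + 298393 = 553*(-2748) + 298393 = -1519644 + 298393 = -1221251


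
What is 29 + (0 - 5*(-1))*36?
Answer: 209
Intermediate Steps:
29 + (0 - 5*(-1))*36 = 29 + (0 + 5)*36 = 29 + 5*36 = 29 + 180 = 209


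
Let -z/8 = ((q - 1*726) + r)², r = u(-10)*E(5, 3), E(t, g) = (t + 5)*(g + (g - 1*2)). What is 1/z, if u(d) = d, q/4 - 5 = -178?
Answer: -1/26440992 ≈ -3.7820e-8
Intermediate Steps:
q = -692 (q = 20 + 4*(-178) = 20 - 712 = -692)
E(t, g) = (-2 + 2*g)*(5 + t) (E(t, g) = (5 + t)*(g + (g - 2)) = (5 + t)*(g + (-2 + g)) = (5 + t)*(-2 + 2*g) = (-2 + 2*g)*(5 + t))
r = -400 (r = -10*(-10 - 2*5 + 10*3 + 2*3*5) = -10*(-10 - 10 + 30 + 30) = -10*40 = -400)
z = -26440992 (z = -8*((-692 - 1*726) - 400)² = -8*((-692 - 726) - 400)² = -8*(-1418 - 400)² = -8*(-1818)² = -8*3305124 = -26440992)
1/z = 1/(-26440992) = -1/26440992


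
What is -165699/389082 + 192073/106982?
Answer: 250023406/182564783 ≈ 1.3695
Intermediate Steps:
-165699/389082 + 192073/106982 = -165699*1/389082 + 192073*(1/106982) = -2907/6826 + 192073/106982 = 250023406/182564783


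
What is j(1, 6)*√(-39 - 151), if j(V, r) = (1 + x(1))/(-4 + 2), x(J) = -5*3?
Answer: 7*I*√190 ≈ 96.488*I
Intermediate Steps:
x(J) = -15
j(V, r) = 7 (j(V, r) = (1 - 15)/(-4 + 2) = -14/(-2) = -14*(-½) = 7)
j(1, 6)*√(-39 - 151) = 7*√(-39 - 151) = 7*√(-190) = 7*(I*√190) = 7*I*√190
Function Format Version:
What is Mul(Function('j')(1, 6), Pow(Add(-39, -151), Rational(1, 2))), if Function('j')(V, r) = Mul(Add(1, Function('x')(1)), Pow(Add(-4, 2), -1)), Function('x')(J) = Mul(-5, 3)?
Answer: Mul(7, I, Pow(190, Rational(1, 2))) ≈ Mul(96.488, I)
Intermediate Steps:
Function('x')(J) = -15
Function('j')(V, r) = 7 (Function('j')(V, r) = Mul(Add(1, -15), Pow(Add(-4, 2), -1)) = Mul(-14, Pow(-2, -1)) = Mul(-14, Rational(-1, 2)) = 7)
Mul(Function('j')(1, 6), Pow(Add(-39, -151), Rational(1, 2))) = Mul(7, Pow(Add(-39, -151), Rational(1, 2))) = Mul(7, Pow(-190, Rational(1, 2))) = Mul(7, Mul(I, Pow(190, Rational(1, 2)))) = Mul(7, I, Pow(190, Rational(1, 2)))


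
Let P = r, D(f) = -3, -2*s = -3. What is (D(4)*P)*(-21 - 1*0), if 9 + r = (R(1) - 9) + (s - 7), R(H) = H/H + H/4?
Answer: -5607/4 ≈ -1401.8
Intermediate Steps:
s = 3/2 (s = -½*(-3) = 3/2 ≈ 1.5000)
R(H) = 1 + H/4 (R(H) = 1 + H*(¼) = 1 + H/4)
r = -89/4 (r = -9 + (((1 + (¼)*1) - 9) + (3/2 - 7)) = -9 + (((1 + ¼) - 9) - 11/2) = -9 + ((5/4 - 9) - 11/2) = -9 + (-31/4 - 11/2) = -9 - 53/4 = -89/4 ≈ -22.250)
P = -89/4 ≈ -22.250
(D(4)*P)*(-21 - 1*0) = (-3*(-89/4))*(-21 - 1*0) = 267*(-21 + 0)/4 = (267/4)*(-21) = -5607/4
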